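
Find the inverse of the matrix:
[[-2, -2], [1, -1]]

For [[a,b],[c,d]], inverse = (1/det)·[[d,-b],[-c,a]]
det = (-2)(-1) - (-2)(1) = 2 - -2 = 4
Inverse = (1/4)·[[-1, 2], [-1, -2]]
= [[-1/4, 1/2], [-1/4, -1/2]]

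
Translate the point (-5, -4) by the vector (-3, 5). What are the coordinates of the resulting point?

Translation by (-3, 5) (homogeneous matrix [[1, 0, -3], [0, 1, 5], [0, 0, 1]]):
x' = -5 + -3 = -8
y' = -4 + 5 = 1
Result: (-8, 1)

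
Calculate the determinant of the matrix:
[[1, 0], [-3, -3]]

For a 2×2 matrix [[a, b], [c, d]], det = ad - bc
det = (1)(-3) - (0)(-3) = -3 - 0 = -3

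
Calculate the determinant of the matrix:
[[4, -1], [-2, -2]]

For a 2×2 matrix [[a, b], [c, d]], det = ad - bc
det = (4)(-2) - (-1)(-2) = -8 - 2 = -10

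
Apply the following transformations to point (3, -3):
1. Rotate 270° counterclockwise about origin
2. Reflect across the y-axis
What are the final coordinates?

Step 1: Rotate 270° → (-3, -3)
Step 2: Reflect across y-axis → (3, -3)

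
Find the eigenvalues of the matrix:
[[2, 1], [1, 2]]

Characteristic equation: det(A - λI) = 0
λ² - (trace)λ + (det) = 0
trace = 2 + 2 = 4, det = (2)(2) - (1)(1) = 3
λ² - (4)λ + (3) = 0
λ = (4 ± √((4)² - 4·(3))) / 2 = (4 ± √4) / 2
Solving: λ = 1, 3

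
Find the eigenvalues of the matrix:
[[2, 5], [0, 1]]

Characteristic equation: det(A - λI) = 0
λ² - (trace)λ + (det) = 0
trace = 2 + 1 = 3, det = (2)(1) - (5)(0) = 2
λ² - (3)λ + (2) = 0
λ = (3 ± √((3)² - 4·(2))) / 2 = (3 ± √1) / 2
Solving: λ = 1, 2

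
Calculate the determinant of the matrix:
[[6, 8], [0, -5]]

For a 2×2 matrix [[a, b], [c, d]], det = ad - bc
det = (6)(-5) - (8)(0) = -30 - 0 = -30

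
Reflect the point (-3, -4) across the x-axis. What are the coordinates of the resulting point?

Reflection across x-axis: (-3, -4) → (-3, 4)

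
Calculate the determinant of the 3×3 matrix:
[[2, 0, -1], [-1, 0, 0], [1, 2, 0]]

Expansion along first row:
det = 2·det([[0,0],[2,0]]) - 0·det([[-1,0],[1,0]]) + -1·det([[-1,0],[1,2]])
    = 2·(0·0 - 0·2) - 0·(-1·0 - 0·1) + -1·(-1·2 - 0·1)
    = 2·0 - 0·0 + -1·-2
    = 0 + 0 + 2 = 2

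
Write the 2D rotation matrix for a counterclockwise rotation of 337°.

Rotation matrix formula: [[cos θ, -sin θ], [sin θ, cos θ]]
For θ = 337°:
cos(337°) = 0.9205
sin(337°) = -0.3907
Result: [[0.9205, 0.3907], [-0.3907, 0.9205]]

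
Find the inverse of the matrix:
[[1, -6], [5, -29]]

For [[a,b],[c,d]], inverse = (1/det)·[[d,-b],[-c,a]]
det = (1)(-29) - (-6)(5) = -29 - -30 = 1
Inverse = [[-29, 6], [-5, 1]]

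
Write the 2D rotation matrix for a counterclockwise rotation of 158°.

Rotation matrix formula: [[cos θ, -sin θ], [sin θ, cos θ]]
For θ = 158°:
cos(158°) = -0.9272
sin(158°) = 0.3746
Result: [[-0.9272, -0.3746], [0.3746, -0.9272]]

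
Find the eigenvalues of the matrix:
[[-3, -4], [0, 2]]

Characteristic equation: det(A - λI) = 0
λ² - (trace)λ + (det) = 0
trace = -3 + 2 = -1, det = (-3)(2) - (-4)(0) = -6
λ² - (-1)λ + (-6) = 0
λ = (-1 ± √((-1)² - 4·(-6))) / 2 = (-1 ± √25) / 2
Solving: λ = -3, 2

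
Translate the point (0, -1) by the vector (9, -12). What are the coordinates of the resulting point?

Translation by (9, -12) (homogeneous matrix [[1, 0, 9], [0, 1, -12], [0, 0, 1]]):
x' = 0 + 9 = 9
y' = -1 + -12 = -13
Result: (9, -13)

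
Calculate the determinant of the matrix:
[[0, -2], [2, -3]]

For a 2×2 matrix [[a, b], [c, d]], det = ad - bc
det = (0)(-3) - (-2)(2) = 0 - -4 = 4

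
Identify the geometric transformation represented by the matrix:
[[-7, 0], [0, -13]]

This matrix represents: non-uniform scaling by sx = -7, sy = -13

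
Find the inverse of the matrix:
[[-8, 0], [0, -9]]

For [[a,b],[c,d]], inverse = (1/det)·[[d,-b],[-c,a]]
det = (-8)(-9) - (0)(0) = 72 - 0 = 72
Inverse = (1/72)·[[-9, 0], [0, -8]]
= [[-1/8, 0], [0, -1/9]]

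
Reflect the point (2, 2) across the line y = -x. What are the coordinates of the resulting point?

Reflection across line y = -x: (2, 2) → (-2, -2)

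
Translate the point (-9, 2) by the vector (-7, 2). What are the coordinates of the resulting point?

Translation by (-7, 2) (homogeneous matrix [[1, 0, -7], [0, 1, 2], [0, 0, 1]]):
x' = -9 + -7 = -16
y' = 2 + 2 = 4
Result: (-16, 4)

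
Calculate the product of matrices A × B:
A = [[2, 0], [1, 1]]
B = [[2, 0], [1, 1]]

Matrix multiplication:
C[0][0] = 2×2 + 0×1 = 4
C[0][1] = 2×0 + 0×1 = 0
C[1][0] = 1×2 + 1×1 = 3
C[1][1] = 1×0 + 1×1 = 1
Result: [[4, 0], [3, 1]]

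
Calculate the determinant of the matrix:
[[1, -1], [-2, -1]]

For a 2×2 matrix [[a, b], [c, d]], det = ad - bc
det = (1)(-1) - (-1)(-2) = -1 - 2 = -3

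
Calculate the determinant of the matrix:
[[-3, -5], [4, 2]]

For a 2×2 matrix [[a, b], [c, d]], det = ad - bc
det = (-3)(2) - (-5)(4) = -6 - -20 = 14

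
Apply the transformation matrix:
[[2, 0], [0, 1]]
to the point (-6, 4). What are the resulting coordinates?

Matrix multiplication:
[[2, 0], [0, 1]] × [-6, 4]ᵀ
= [(2)(-6) + (0)(4), (0)(-6) + (1)(4)]ᵀ
= [-12, 4]ᵀ
Result: (-12, 4)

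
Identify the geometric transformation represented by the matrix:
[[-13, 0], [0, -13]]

This matrix represents: uniform scaling by factor -13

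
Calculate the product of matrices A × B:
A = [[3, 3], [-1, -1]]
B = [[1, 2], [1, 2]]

Matrix multiplication:
C[0][0] = 3×1 + 3×1 = 6
C[0][1] = 3×2 + 3×2 = 12
C[1][0] = -1×1 + -1×1 = -2
C[1][1] = -1×2 + -1×2 = -4
Result: [[6, 12], [-2, -4]]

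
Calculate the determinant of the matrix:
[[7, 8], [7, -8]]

For a 2×2 matrix [[a, b], [c, d]], det = ad - bc
det = (7)(-8) - (8)(7) = -56 - 56 = -112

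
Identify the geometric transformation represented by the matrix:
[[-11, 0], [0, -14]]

This matrix represents: non-uniform scaling by sx = -11, sy = -14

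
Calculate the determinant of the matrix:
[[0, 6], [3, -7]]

For a 2×2 matrix [[a, b], [c, d]], det = ad - bc
det = (0)(-7) - (6)(3) = 0 - 18 = -18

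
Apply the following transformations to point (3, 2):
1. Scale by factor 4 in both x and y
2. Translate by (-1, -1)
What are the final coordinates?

Step 1: Scale (3, 2) by 4 → (12, 8)
Step 2: Translate by (-1, -1) → (11, 7)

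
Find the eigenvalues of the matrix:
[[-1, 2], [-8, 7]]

Characteristic equation: det(A - λI) = 0
λ² - (trace)λ + (det) = 0
trace = -1 + 7 = 6, det = (-1)(7) - (2)(-8) = 9
λ² - (6)λ + (9) = 0
λ = (6 ± √((6)² - 4·(9))) / 2 = (6 ± √0) / 2
Solving: λ = 3, 3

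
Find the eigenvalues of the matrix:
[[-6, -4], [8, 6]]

Characteristic equation: det(A - λI) = 0
λ² - (trace)λ + (det) = 0
trace = -6 + 6 = 0, det = (-6)(6) - (-4)(8) = -4
λ² - (0)λ + (-4) = 0
λ = (0 ± √((0)² - 4·(-4))) / 2 = (0 ± √16) / 2
Solving: λ = -2, 2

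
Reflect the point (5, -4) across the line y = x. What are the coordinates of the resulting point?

Reflection across line y = x: (5, -4) → (-4, 5)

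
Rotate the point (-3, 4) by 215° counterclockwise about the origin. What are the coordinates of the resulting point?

Rotation matrix for 215°: [[cos 215°, -sin 215°], [sin 215°, cos 215°]] ≈ [[-0.819152, 0.573576], [-0.573576, -0.819152]]
[[-0.819152, 0.573576], [-0.573576, -0.819152]] × [-3, 4]ᵀ ≈ [4.7518, -1.5559]ᵀ
Result: (4.7518, -1.5559)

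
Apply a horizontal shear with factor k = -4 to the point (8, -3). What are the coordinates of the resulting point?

Shear matrix for horizontal shear with factor k = -4:
[[1, -4], [0, 1]]
Result: (8, -3) → (20, -3)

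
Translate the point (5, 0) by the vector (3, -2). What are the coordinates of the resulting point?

Translation by (3, -2) (homogeneous matrix [[1, 0, 3], [0, 1, -2], [0, 0, 1]]):
x' = 5 + 3 = 8
y' = 0 + -2 = -2
Result: (8, -2)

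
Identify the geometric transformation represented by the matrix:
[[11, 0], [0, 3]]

This matrix represents: non-uniform scaling by sx = 11, sy = 3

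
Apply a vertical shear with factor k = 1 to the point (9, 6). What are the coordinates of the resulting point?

Shear matrix for vertical shear with factor k = 1:
[[1, 0], [1, 1]]
Result: (9, 6) → (9, 15)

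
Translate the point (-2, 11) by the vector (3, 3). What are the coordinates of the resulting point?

Translation by (3, 3) (homogeneous matrix [[1, 0, 3], [0, 1, 3], [0, 0, 1]]):
x' = -2 + 3 = 1
y' = 11 + 3 = 14
Result: (1, 14)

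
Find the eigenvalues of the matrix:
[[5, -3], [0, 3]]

Characteristic equation: det(A - λI) = 0
λ² - (trace)λ + (det) = 0
trace = 5 + 3 = 8, det = (5)(3) - (-3)(0) = 15
λ² - (8)λ + (15) = 0
λ = (8 ± √((8)² - 4·(15))) / 2 = (8 ± √4) / 2
Solving: λ = 3, 5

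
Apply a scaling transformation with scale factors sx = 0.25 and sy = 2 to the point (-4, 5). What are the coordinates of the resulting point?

Scaling matrix:
[[0.25, 0], [0, 2]]
Result: (-4 × 0.25, 5 × 2) = (-1, 10)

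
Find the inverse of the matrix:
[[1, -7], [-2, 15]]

For [[a,b],[c,d]], inverse = (1/det)·[[d,-b],[-c,a]]
det = (1)(15) - (-7)(-2) = 15 - 14 = 1
Inverse = [[15, 7], [2, 1]]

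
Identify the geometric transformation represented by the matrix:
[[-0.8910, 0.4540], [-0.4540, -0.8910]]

This matrix represents: rotation by 207° counterclockwise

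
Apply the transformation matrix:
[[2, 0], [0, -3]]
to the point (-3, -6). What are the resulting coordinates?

Matrix multiplication:
[[2, 0], [0, -3]] × [-3, -6]ᵀ
= [(2)(-3) + (0)(-6), (0)(-3) + (-3)(-6)]ᵀ
= [-6, 18]ᵀ
Result: (-6, 18)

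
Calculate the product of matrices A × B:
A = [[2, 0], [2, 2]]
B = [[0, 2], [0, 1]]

Matrix multiplication:
C[0][0] = 2×0 + 0×0 = 0
C[0][1] = 2×2 + 0×1 = 4
C[1][0] = 2×0 + 2×0 = 0
C[1][1] = 2×2 + 2×1 = 6
Result: [[0, 4], [0, 6]]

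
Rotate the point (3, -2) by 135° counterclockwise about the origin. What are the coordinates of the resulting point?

Rotation matrix for 135°: [[cos 135°, -sin 135°], [sin 135°, cos 135°]] ≈ [[-0.707107, -0.707107], [0.707107, -0.707107]]
[[-0.707107, -0.707107], [0.707107, -0.707107]] × [3, -2]ᵀ ≈ [-0.7071, 3.5355]ᵀ
Result: (-0.7071, 3.5355)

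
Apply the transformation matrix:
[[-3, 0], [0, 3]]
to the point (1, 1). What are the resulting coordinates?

Matrix multiplication:
[[-3, 0], [0, 3]] × [1, 1]ᵀ
= [(-3)(1) + (0)(1), (0)(1) + (3)(1)]ᵀ
= [-3, 3]ᵀ
Result: (-3, 3)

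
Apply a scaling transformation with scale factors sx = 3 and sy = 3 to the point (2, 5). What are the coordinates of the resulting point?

Scaling matrix:
[[3, 0], [0, 3]]
Result: (2 × 3, 5 × 3) = (6, 15)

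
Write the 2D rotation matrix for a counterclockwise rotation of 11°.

Rotation matrix formula: [[cos θ, -sin θ], [sin θ, cos θ]]
For θ = 11°:
cos(11°) = 0.9816
sin(11°) = 0.1908
Result: [[0.9816, -0.1908], [0.1908, 0.9816]]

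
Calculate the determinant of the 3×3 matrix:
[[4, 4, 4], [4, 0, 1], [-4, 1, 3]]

Expansion along first row:
det = 4·det([[0,1],[1,3]]) - 4·det([[4,1],[-4,3]]) + 4·det([[4,0],[-4,1]])
    = 4·(0·3 - 1·1) - 4·(4·3 - 1·-4) + 4·(4·1 - 0·-4)
    = 4·-1 - 4·16 + 4·4
    = -4 + -64 + 16 = -52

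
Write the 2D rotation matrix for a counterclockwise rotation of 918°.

Rotation matrix formula: [[cos θ, -sin θ], [sin θ, cos θ]]
For θ = 918°:
cos(918°) = -0.9511
sin(918°) = -0.3090
Result: [[-0.9511, 0.3090], [-0.3090, -0.9511]]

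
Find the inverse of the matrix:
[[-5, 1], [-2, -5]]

For [[a,b],[c,d]], inverse = (1/det)·[[d,-b],[-c,a]]
det = (-5)(-5) - (1)(-2) = 25 - -2 = 27
Inverse = (1/27)·[[-5, -1], [2, -5]]
= [[-5/27, -1/27], [2/27, -5/27]]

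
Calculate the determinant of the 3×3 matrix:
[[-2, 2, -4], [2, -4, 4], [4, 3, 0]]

Expansion along first row:
det = -2·det([[-4,4],[3,0]]) - 2·det([[2,4],[4,0]]) + -4·det([[2,-4],[4,3]])
    = -2·(-4·0 - 4·3) - 2·(2·0 - 4·4) + -4·(2·3 - -4·4)
    = -2·-12 - 2·-16 + -4·22
    = 24 + 32 + -88 = -32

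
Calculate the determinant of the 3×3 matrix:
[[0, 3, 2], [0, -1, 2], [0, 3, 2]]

Expansion along first row:
det = 0·det([[-1,2],[3,2]]) - 3·det([[0,2],[0,2]]) + 2·det([[0,-1],[0,3]])
    = 0·(-1·2 - 2·3) - 3·(0·2 - 2·0) + 2·(0·3 - -1·0)
    = 0·-8 - 3·0 + 2·0
    = 0 + 0 + 0 = 0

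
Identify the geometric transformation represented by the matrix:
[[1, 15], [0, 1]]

This matrix represents: horizontal shear with factor 15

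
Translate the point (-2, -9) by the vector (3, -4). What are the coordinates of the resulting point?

Translation by (3, -4) (homogeneous matrix [[1, 0, 3], [0, 1, -4], [0, 0, 1]]):
x' = -2 + 3 = 1
y' = -9 + -4 = -13
Result: (1, -13)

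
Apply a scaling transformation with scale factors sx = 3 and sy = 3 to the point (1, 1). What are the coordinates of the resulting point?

Scaling matrix:
[[3, 0], [0, 3]]
Result: (1 × 3, 1 × 3) = (3, 3)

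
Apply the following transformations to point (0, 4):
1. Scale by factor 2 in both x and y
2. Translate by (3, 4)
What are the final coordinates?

Step 1: Scale (0, 4) by 2 → (0, 8)
Step 2: Translate by (3, 4) → (3, 12)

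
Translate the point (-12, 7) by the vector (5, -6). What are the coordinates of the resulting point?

Translation by (5, -6) (homogeneous matrix [[1, 0, 5], [0, 1, -6], [0, 0, 1]]):
x' = -12 + 5 = -7
y' = 7 + -6 = 1
Result: (-7, 1)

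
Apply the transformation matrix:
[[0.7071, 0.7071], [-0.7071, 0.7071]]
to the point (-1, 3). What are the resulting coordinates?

Matrix multiplication:
[[0.7071, 0.7071], [-0.7071, 0.7071]] × [-1, 3]ᵀ
= [(0.7071)(-1) + (0.7071)(3), (-0.7071)(-1) + (0.7071)(3)]ᵀ
= [1.4142, 2.8284]ᵀ
Result: (1.4142, 2.8284)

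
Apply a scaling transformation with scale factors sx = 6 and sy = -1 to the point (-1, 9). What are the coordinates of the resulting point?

Scaling matrix:
[[6, 0], [0, -1]]
Result: (-1 × 6, 9 × -1) = (-6, -9)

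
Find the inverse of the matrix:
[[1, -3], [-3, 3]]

For [[a,b],[c,d]], inverse = (1/det)·[[d,-b],[-c,a]]
det = (1)(3) - (-3)(-3) = 3 - 9 = -6
Inverse = (1/-6)·[[3, 3], [3, 1]]
= [[-1/2, -1/2], [-1/2, -1/6]]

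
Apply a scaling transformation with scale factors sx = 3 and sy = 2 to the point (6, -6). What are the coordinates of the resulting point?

Scaling matrix:
[[3, 0], [0, 2]]
Result: (6 × 3, -6 × 2) = (18, -12)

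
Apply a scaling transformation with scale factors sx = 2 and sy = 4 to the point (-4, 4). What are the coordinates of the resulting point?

Scaling matrix:
[[2, 0], [0, 4]]
Result: (-4 × 2, 4 × 4) = (-8, 16)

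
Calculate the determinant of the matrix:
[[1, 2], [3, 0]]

For a 2×2 matrix [[a, b], [c, d]], det = ad - bc
det = (1)(0) - (2)(3) = 0 - 6 = -6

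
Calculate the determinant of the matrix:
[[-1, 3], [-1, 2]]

For a 2×2 matrix [[a, b], [c, d]], det = ad - bc
det = (-1)(2) - (3)(-1) = -2 - -3 = 1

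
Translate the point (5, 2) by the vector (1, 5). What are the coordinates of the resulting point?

Translation by (1, 5) (homogeneous matrix [[1, 0, 1], [0, 1, 5], [0, 0, 1]]):
x' = 5 + 1 = 6
y' = 2 + 5 = 7
Result: (6, 7)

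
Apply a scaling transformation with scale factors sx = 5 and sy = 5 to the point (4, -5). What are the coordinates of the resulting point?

Scaling matrix:
[[5, 0], [0, 5]]
Result: (4 × 5, -5 × 5) = (20, -25)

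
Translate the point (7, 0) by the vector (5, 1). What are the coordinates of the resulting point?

Translation by (5, 1) (homogeneous matrix [[1, 0, 5], [0, 1, 1], [0, 0, 1]]):
x' = 7 + 5 = 12
y' = 0 + 1 = 1
Result: (12, 1)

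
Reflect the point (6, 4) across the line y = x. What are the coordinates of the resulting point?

Reflection across line y = x: (6, 4) → (4, 6)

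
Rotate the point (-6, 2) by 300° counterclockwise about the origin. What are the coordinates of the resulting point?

Rotation matrix for 300°: [[cos 300°, -sin 300°], [sin 300°, cos 300°]] ≈ [[0.500000, 0.866025], [-0.866025, 0.500000]]
[[0.500000, 0.866025], [-0.866025, 0.500000]] × [-6, 2]ᵀ ≈ [-1.2679, 6.1962]ᵀ
Result: (-1.2679, 6.1962)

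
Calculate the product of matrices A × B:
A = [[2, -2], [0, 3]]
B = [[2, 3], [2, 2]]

Matrix multiplication:
C[0][0] = 2×2 + -2×2 = 0
C[0][1] = 2×3 + -2×2 = 2
C[1][0] = 0×2 + 3×2 = 6
C[1][1] = 0×3 + 3×2 = 6
Result: [[0, 2], [6, 6]]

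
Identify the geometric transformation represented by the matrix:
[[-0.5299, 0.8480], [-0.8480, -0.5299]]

This matrix represents: rotation by 238° counterclockwise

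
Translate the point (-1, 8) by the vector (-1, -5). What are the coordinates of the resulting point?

Translation by (-1, -5) (homogeneous matrix [[1, 0, -1], [0, 1, -5], [0, 0, 1]]):
x' = -1 + -1 = -2
y' = 8 + -5 = 3
Result: (-2, 3)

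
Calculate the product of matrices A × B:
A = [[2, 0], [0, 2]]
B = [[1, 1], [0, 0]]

Matrix multiplication:
C[0][0] = 2×1 + 0×0 = 2
C[0][1] = 2×1 + 0×0 = 2
C[1][0] = 0×1 + 2×0 = 0
C[1][1] = 0×1 + 2×0 = 0
Result: [[2, 2], [0, 0]]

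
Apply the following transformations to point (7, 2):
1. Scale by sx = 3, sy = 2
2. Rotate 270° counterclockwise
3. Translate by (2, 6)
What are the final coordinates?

Step 1: Scale → (21, 4)
Step 2: Rotate 270° → (4, -21)
Step 3: Translate → (6, -15)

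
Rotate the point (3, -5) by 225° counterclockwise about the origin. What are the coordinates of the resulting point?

Rotation matrix for 225°: [[cos 225°, -sin 225°], [sin 225°, cos 225°]] ≈ [[-0.707107, 0.707107], [-0.707107, -0.707107]]
[[-0.707107, 0.707107], [-0.707107, -0.707107]] × [3, -5]ᵀ ≈ [-5.6569, 1.4142]ᵀ
Result: (-5.6569, 1.4142)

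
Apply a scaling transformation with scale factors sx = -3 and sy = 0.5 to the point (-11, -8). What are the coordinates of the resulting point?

Scaling matrix:
[[-3, 0], [0, 0.50]]
Result: (-11 × -3, -8 × 0.5) = (33, -4)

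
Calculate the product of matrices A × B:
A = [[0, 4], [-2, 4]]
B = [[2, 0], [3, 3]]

Matrix multiplication:
C[0][0] = 0×2 + 4×3 = 12
C[0][1] = 0×0 + 4×3 = 12
C[1][0] = -2×2 + 4×3 = 8
C[1][1] = -2×0 + 4×3 = 12
Result: [[12, 12], [8, 12]]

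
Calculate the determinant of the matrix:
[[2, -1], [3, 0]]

For a 2×2 matrix [[a, b], [c, d]], det = ad - bc
det = (2)(0) - (-1)(3) = 0 - -3 = 3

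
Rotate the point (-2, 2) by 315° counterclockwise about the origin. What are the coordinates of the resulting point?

Rotation matrix for 315°: [[cos 315°, -sin 315°], [sin 315°, cos 315°]] ≈ [[0.707107, 0.707107], [-0.707107, 0.707107]]
[[0.707107, 0.707107], [-0.707107, 0.707107]] × [-2, 2]ᵀ ≈ [0, 2.8284]ᵀ
Result: (0, 2.8284)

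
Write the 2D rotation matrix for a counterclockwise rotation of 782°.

Rotation matrix formula: [[cos θ, -sin θ], [sin θ, cos θ]]
For θ = 782°:
cos(782°) = 0.4695
sin(782°) = 0.8829
Result: [[0.4695, -0.8829], [0.8829, 0.4695]]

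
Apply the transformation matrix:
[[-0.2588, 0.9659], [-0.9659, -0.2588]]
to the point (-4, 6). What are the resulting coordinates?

Matrix multiplication:
[[-0.2588, 0.9659], [-0.9659, -0.2588]] × [-4, 6]ᵀ
= [(-0.2588)(-4) + (0.9659)(6), (-0.9659)(-4) + (-0.2588)(6)]ᵀ
= [6.8306, 2.3108]ᵀ
Result: (6.8306, 2.3108)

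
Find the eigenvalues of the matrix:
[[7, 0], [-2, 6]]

Characteristic equation: det(A - λI) = 0
λ² - (trace)λ + (det) = 0
trace = 7 + 6 = 13, det = (7)(6) - (0)(-2) = 42
λ² - (13)λ + (42) = 0
λ = (13 ± √((13)² - 4·(42))) / 2 = (13 ± √1) / 2
Solving: λ = 6, 7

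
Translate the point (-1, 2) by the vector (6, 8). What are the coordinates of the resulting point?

Translation by (6, 8) (homogeneous matrix [[1, 0, 6], [0, 1, 8], [0, 0, 1]]):
x' = -1 + 6 = 5
y' = 2 + 8 = 10
Result: (5, 10)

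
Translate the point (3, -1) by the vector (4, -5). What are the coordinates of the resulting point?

Translation by (4, -5) (homogeneous matrix [[1, 0, 4], [0, 1, -5], [0, 0, 1]]):
x' = 3 + 4 = 7
y' = -1 + -5 = -6
Result: (7, -6)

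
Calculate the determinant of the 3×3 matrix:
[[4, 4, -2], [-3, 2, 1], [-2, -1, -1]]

Expansion along first row:
det = 4·det([[2,1],[-1,-1]]) - 4·det([[-3,1],[-2,-1]]) + -2·det([[-3,2],[-2,-1]])
    = 4·(2·-1 - 1·-1) - 4·(-3·-1 - 1·-2) + -2·(-3·-1 - 2·-2)
    = 4·-1 - 4·5 + -2·7
    = -4 + -20 + -14 = -38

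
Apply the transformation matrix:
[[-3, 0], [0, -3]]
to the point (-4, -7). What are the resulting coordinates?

Matrix multiplication:
[[-3, 0], [0, -3]] × [-4, -7]ᵀ
= [(-3)(-4) + (0)(-7), (0)(-4) + (-3)(-7)]ᵀ
= [12, 21]ᵀ
Result: (12, 21)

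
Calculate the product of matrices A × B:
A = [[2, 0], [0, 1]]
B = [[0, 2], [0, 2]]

Matrix multiplication:
C[0][0] = 2×0 + 0×0 = 0
C[0][1] = 2×2 + 0×2 = 4
C[1][0] = 0×0 + 1×0 = 0
C[1][1] = 0×2 + 1×2 = 2
Result: [[0, 4], [0, 2]]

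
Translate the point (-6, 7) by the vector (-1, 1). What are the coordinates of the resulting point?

Translation by (-1, 1) (homogeneous matrix [[1, 0, -1], [0, 1, 1], [0, 0, 1]]):
x' = -6 + -1 = -7
y' = 7 + 1 = 8
Result: (-7, 8)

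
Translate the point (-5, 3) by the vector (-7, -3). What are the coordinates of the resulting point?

Translation by (-7, -3) (homogeneous matrix [[1, 0, -7], [0, 1, -3], [0, 0, 1]]):
x' = -5 + -7 = -12
y' = 3 + -3 = 0
Result: (-12, 0)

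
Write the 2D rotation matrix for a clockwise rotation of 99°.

Rotation matrix formula: [[cos θ, -sin θ], [sin θ, cos θ]]
A clockwise rotation by 99° is equivalent to a counterclockwise rotation by -99°.
For θ = -99°:
cos(-99°) = -0.1564
sin(-99°) = -0.9877
Result: [[-0.1564, 0.9877], [-0.9877, -0.1564]]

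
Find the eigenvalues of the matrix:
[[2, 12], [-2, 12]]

Characteristic equation: det(A - λI) = 0
λ² - (trace)λ + (det) = 0
trace = 2 + 12 = 14, det = (2)(12) - (12)(-2) = 48
λ² - (14)λ + (48) = 0
λ = (14 ± √((14)² - 4·(48))) / 2 = (14 ± √4) / 2
Solving: λ = 6, 8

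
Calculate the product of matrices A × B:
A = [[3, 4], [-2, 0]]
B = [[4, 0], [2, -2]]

Matrix multiplication:
C[0][0] = 3×4 + 4×2 = 20
C[0][1] = 3×0 + 4×-2 = -8
C[1][0] = -2×4 + 0×2 = -8
C[1][1] = -2×0 + 0×-2 = 0
Result: [[20, -8], [-8, 0]]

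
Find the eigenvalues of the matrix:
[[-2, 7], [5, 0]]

Characteristic equation: det(A - λI) = 0
λ² - (trace)λ + (det) = 0
trace = -2 + 0 = -2, det = (-2)(0) - (7)(5) = -35
λ² - (-2)λ + (-35) = 0
λ = (-2 ± √((-2)² - 4·(-35))) / 2 = (-2 ± √144) / 2
Solving: λ = -7, 5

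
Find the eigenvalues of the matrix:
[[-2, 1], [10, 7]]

Characteristic equation: det(A - λI) = 0
λ² - (trace)λ + (det) = 0
trace = -2 + 7 = 5, det = (-2)(7) - (1)(10) = -24
λ² - (5)λ + (-24) = 0
λ = (5 ± √((5)² - 4·(-24))) / 2 = (5 ± √121) / 2
Solving: λ = -3, 8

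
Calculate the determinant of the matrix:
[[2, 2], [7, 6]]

For a 2×2 matrix [[a, b], [c, d]], det = ad - bc
det = (2)(6) - (2)(7) = 12 - 14 = -2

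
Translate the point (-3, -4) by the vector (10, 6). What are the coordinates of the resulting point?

Translation by (10, 6) (homogeneous matrix [[1, 0, 10], [0, 1, 6], [0, 0, 1]]):
x' = -3 + 10 = 7
y' = -4 + 6 = 2
Result: (7, 2)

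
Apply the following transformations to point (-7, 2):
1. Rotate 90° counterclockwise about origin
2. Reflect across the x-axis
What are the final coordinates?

Step 1: Rotate 90° → (-2, -7)
Step 2: Reflect across x-axis → (-2, 7)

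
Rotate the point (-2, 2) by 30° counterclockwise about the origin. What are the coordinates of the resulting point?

Rotation matrix for 30°: [[cos 30°, -sin 30°], [sin 30°, cos 30°]] ≈ [[0.866025, -0.500000], [0.500000, 0.866025]]
[[0.866025, -0.500000], [0.500000, 0.866025]] × [-2, 2]ᵀ ≈ [-2.7321, 0.7321]ᵀ
Result: (-2.7321, 0.7321)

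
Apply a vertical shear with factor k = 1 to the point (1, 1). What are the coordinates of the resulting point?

Shear matrix for vertical shear with factor k = 1:
[[1, 0], [1, 1]]
Result: (1, 1) → (1, 2)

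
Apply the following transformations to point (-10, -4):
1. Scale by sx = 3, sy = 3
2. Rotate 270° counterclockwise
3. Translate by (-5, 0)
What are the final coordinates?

Step 1: Scale → (-30, -12)
Step 2: Rotate 270° → (-12, 30)
Step 3: Translate → (-17, 30)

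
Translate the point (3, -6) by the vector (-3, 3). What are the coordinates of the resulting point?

Translation by (-3, 3) (homogeneous matrix [[1, 0, -3], [0, 1, 3], [0, 0, 1]]):
x' = 3 + -3 = 0
y' = -6 + 3 = -3
Result: (0, -3)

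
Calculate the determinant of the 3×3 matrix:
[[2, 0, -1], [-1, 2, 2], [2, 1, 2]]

Expansion along first row:
det = 2·det([[2,2],[1,2]]) - 0·det([[-1,2],[2,2]]) + -1·det([[-1,2],[2,1]])
    = 2·(2·2 - 2·1) - 0·(-1·2 - 2·2) + -1·(-1·1 - 2·2)
    = 2·2 - 0·-6 + -1·-5
    = 4 + 0 + 5 = 9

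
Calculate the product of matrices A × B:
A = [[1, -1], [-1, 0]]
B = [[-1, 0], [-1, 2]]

Matrix multiplication:
C[0][0] = 1×-1 + -1×-1 = 0
C[0][1] = 1×0 + -1×2 = -2
C[1][0] = -1×-1 + 0×-1 = 1
C[1][1] = -1×0 + 0×2 = 0
Result: [[0, -2], [1, 0]]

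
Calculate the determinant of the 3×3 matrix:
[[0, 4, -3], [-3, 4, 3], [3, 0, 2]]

Expansion along first row:
det = 0·det([[4,3],[0,2]]) - 4·det([[-3,3],[3,2]]) + -3·det([[-3,4],[3,0]])
    = 0·(4·2 - 3·0) - 4·(-3·2 - 3·3) + -3·(-3·0 - 4·3)
    = 0·8 - 4·-15 + -3·-12
    = 0 + 60 + 36 = 96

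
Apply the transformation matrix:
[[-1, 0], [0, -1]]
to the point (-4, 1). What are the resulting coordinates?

Matrix multiplication:
[[-1, 0], [0, -1]] × [-4, 1]ᵀ
= [(-1)(-4) + (0)(1), (0)(-4) + (-1)(1)]ᵀ
= [4, -1]ᵀ
Result: (4, -1)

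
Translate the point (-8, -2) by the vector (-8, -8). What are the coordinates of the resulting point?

Translation by (-8, -8) (homogeneous matrix [[1, 0, -8], [0, 1, -8], [0, 0, 1]]):
x' = -8 + -8 = -16
y' = -2 + -8 = -10
Result: (-16, -10)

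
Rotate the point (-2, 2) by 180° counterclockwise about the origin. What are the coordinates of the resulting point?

Rotation matrix for 180°: [[cos 180°, -sin 180°], [sin 180°, cos 180°]] = [[-1, 0], [0, -1]]
[[-1, 0], [0, -1]] × [-2, 2]ᵀ = [2, -2]ᵀ
Result: (2, -2)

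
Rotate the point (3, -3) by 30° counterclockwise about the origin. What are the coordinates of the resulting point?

Rotation matrix for 30°: [[cos 30°, -sin 30°], [sin 30°, cos 30°]] ≈ [[0.866025, -0.500000], [0.500000, 0.866025]]
[[0.866025, -0.500000], [0.500000, 0.866025]] × [3, -3]ᵀ ≈ [4.0981, -1.0981]ᵀ
Result: (4.0981, -1.0981)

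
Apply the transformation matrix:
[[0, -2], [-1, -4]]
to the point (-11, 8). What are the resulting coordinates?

Matrix multiplication:
[[0, -2], [-1, -4]] × [-11, 8]ᵀ
= [(0)(-11) + (-2)(8), (-1)(-11) + (-4)(8)]ᵀ
= [-16, -21]ᵀ
Result: (-16, -21)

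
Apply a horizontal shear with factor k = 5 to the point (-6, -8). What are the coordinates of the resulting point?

Shear matrix for horizontal shear with factor k = 5:
[[1, 5], [0, 1]]
Result: (-6, -8) → (-46, -8)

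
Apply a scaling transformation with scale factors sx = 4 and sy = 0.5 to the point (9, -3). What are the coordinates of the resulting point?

Scaling matrix:
[[4, 0], [0, 0.50]]
Result: (9 × 4, -3 × 0.5) = (36, -1.5)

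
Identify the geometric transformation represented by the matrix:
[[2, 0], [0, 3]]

This matrix represents: non-uniform scaling by sx = 2, sy = 3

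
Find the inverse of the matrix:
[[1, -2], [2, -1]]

For [[a,b],[c,d]], inverse = (1/det)·[[d,-b],[-c,a]]
det = (1)(-1) - (-2)(2) = -1 - -4 = 3
Inverse = (1/3)·[[-1, 2], [-2, 1]]
= [[-1/3, 2/3], [-2/3, 1/3]]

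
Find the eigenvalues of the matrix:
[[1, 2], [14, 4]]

Characteristic equation: det(A - λI) = 0
λ² - (trace)λ + (det) = 0
trace = 1 + 4 = 5, det = (1)(4) - (2)(14) = -24
λ² - (5)λ + (-24) = 0
λ = (5 ± √((5)² - 4·(-24))) / 2 = (5 ± √121) / 2
Solving: λ = -3, 8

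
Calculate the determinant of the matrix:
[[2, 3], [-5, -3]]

For a 2×2 matrix [[a, b], [c, d]], det = ad - bc
det = (2)(-3) - (3)(-5) = -6 - -15 = 9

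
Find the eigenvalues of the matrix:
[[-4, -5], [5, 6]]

Characteristic equation: det(A - λI) = 0
λ² - (trace)λ + (det) = 0
trace = -4 + 6 = 2, det = (-4)(6) - (-5)(5) = 1
λ² - (2)λ + (1) = 0
λ = (2 ± √((2)² - 4·(1))) / 2 = (2 ± √0) / 2
Solving: λ = 1, 1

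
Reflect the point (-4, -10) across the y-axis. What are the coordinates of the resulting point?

Reflection across y-axis: (-4, -10) → (4, -10)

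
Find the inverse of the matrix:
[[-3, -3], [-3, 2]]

For [[a,b],[c,d]], inverse = (1/det)·[[d,-b],[-c,a]]
det = (-3)(2) - (-3)(-3) = -6 - 9 = -15
Inverse = (1/-15)·[[2, 3], [3, -3]]
= [[-2/15, -1/5], [-1/5, 1/5]]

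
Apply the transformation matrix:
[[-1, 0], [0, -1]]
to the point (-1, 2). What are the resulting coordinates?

Matrix multiplication:
[[-1, 0], [0, -1]] × [-1, 2]ᵀ
= [(-1)(-1) + (0)(2), (0)(-1) + (-1)(2)]ᵀ
= [1, -2]ᵀ
Result: (1, -2)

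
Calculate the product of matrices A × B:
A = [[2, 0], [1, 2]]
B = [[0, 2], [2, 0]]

Matrix multiplication:
C[0][0] = 2×0 + 0×2 = 0
C[0][1] = 2×2 + 0×0 = 4
C[1][0] = 1×0 + 2×2 = 4
C[1][1] = 1×2 + 2×0 = 2
Result: [[0, 4], [4, 2]]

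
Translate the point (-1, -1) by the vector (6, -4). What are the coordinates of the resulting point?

Translation by (6, -4) (homogeneous matrix [[1, 0, 6], [0, 1, -4], [0, 0, 1]]):
x' = -1 + 6 = 5
y' = -1 + -4 = -5
Result: (5, -5)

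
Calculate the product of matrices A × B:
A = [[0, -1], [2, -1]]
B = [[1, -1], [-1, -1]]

Matrix multiplication:
C[0][0] = 0×1 + -1×-1 = 1
C[0][1] = 0×-1 + -1×-1 = 1
C[1][0] = 2×1 + -1×-1 = 3
C[1][1] = 2×-1 + -1×-1 = -1
Result: [[1, 1], [3, -1]]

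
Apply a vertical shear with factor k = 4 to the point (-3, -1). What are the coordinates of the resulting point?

Shear matrix for vertical shear with factor k = 4:
[[1, 0], [4, 1]]
Result: (-3, -1) → (-3, -13)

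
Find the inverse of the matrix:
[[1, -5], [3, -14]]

For [[a,b],[c,d]], inverse = (1/det)·[[d,-b],[-c,a]]
det = (1)(-14) - (-5)(3) = -14 - -15 = 1
Inverse = [[-14, 5], [-3, 1]]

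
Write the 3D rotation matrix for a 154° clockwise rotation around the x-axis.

Rotation matrix for clockwise 154° around x-axis:
A clockwise rotation by 154° is a counterclockwise rotation by -154°.
cos(-154°) = -0.8988, sin(-154°) = -0.4384
Result: [[1, 0, 0], [0, -0.8988, 0.4384], [0, -0.4384, -0.8988]]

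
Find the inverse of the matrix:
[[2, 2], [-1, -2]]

For [[a,b],[c,d]], inverse = (1/det)·[[d,-b],[-c,a]]
det = (2)(-2) - (2)(-1) = -4 - -2 = -2
Inverse = (1/-2)·[[-2, -2], [1, 2]]
= [[1, 1], [-1/2, -1]]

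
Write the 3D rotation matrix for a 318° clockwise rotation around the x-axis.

Rotation matrix for clockwise 318° around x-axis:
A clockwise rotation by 318° is a counterclockwise rotation by -318°.
cos(-318°) = 0.7431, sin(-318°) = 0.6691
Result: [[1, 0, 0], [0, 0.7431, -0.6691], [0, 0.6691, 0.7431]]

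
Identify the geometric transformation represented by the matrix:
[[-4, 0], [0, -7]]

This matrix represents: non-uniform scaling by sx = -4, sy = -7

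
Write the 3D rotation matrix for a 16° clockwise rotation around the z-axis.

Rotation matrix for clockwise 16° around z-axis:
A clockwise rotation by 16° is a counterclockwise rotation by -16°.
cos(-16°) = 0.9613, sin(-16°) = -0.2756
Result: [[0.9613, 0.2756, 0], [-0.2756, 0.9613, 0], [0, 0, 1]]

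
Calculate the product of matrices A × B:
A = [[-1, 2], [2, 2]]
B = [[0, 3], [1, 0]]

Matrix multiplication:
C[0][0] = -1×0 + 2×1 = 2
C[0][1] = -1×3 + 2×0 = -3
C[1][0] = 2×0 + 2×1 = 2
C[1][1] = 2×3 + 2×0 = 6
Result: [[2, -3], [2, 6]]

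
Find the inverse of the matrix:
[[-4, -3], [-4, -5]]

For [[a,b],[c,d]], inverse = (1/det)·[[d,-b],[-c,a]]
det = (-4)(-5) - (-3)(-4) = 20 - 12 = 8
Inverse = (1/8)·[[-5, 3], [4, -4]]
= [[-5/8, 3/8], [1/2, -1/2]]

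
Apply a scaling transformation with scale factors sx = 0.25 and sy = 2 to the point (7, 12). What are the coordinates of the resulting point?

Scaling matrix:
[[0.25, 0], [0, 2]]
Result: (7 × 0.25, 12 × 2) = (1.75, 24)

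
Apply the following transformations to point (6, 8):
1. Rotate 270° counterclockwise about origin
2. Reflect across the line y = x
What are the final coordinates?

Step 1: Rotate 270° → (8, -6)
Step 2: Reflect across line y = x → (-6, 8)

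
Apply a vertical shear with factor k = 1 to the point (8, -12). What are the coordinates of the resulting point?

Shear matrix for vertical shear with factor k = 1:
[[1, 0], [1, 1]]
Result: (8, -12) → (8, -4)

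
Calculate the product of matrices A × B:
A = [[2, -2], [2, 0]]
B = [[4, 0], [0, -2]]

Matrix multiplication:
C[0][0] = 2×4 + -2×0 = 8
C[0][1] = 2×0 + -2×-2 = 4
C[1][0] = 2×4 + 0×0 = 8
C[1][1] = 2×0 + 0×-2 = 0
Result: [[8, 4], [8, 0]]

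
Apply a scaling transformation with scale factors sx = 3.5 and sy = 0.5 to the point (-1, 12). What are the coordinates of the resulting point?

Scaling matrix:
[[3.50, 0], [0, 0.50]]
Result: (-1 × 3.5, 12 × 0.5) = (-3.5, 6)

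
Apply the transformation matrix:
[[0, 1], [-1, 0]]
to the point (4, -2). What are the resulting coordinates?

Matrix multiplication:
[[0, 1], [-1, 0]] × [4, -2]ᵀ
= [(0)(4) + (1)(-2), (-1)(4) + (0)(-2)]ᵀ
= [-2, -4]ᵀ
Result: (-2, -4)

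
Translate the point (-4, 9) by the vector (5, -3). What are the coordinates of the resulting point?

Translation by (5, -3) (homogeneous matrix [[1, 0, 5], [0, 1, -3], [0, 0, 1]]):
x' = -4 + 5 = 1
y' = 9 + -3 = 6
Result: (1, 6)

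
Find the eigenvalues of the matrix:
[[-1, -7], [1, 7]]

Characteristic equation: det(A - λI) = 0
λ² - (trace)λ + (det) = 0
trace = -1 + 7 = 6, det = (-1)(7) - (-7)(1) = 0
λ² - (6)λ + (0) = 0
λ = (6 ± √((6)² - 4·(0))) / 2 = (6 ± √36) / 2
Solving: λ = 0, 6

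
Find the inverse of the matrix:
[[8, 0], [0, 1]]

For [[a,b],[c,d]], inverse = (1/det)·[[d,-b],[-c,a]]
det = (8)(1) - (0)(0) = 8 - 0 = 8
Inverse = (1/8)·[[1, 0], [0, 8]]
= [[1/8, 0], [0, 1]]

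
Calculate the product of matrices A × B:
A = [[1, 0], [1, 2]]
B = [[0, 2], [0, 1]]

Matrix multiplication:
C[0][0] = 1×0 + 0×0 = 0
C[0][1] = 1×2 + 0×1 = 2
C[1][0] = 1×0 + 2×0 = 0
C[1][1] = 1×2 + 2×1 = 4
Result: [[0, 2], [0, 4]]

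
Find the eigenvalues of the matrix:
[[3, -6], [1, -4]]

Characteristic equation: det(A - λI) = 0
λ² - (trace)λ + (det) = 0
trace = 3 + -4 = -1, det = (3)(-4) - (-6)(1) = -6
λ² - (-1)λ + (-6) = 0
λ = (-1 ± √((-1)² - 4·(-6))) / 2 = (-1 ± √25) / 2
Solving: λ = -3, 2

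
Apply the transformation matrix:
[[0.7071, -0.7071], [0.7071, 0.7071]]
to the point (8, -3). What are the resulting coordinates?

Matrix multiplication:
[[0.7071, -0.7071], [0.7071, 0.7071]] × [8, -3]ᵀ
= [(0.7071)(8) + (-0.7071)(-3), (0.7071)(8) + (0.7071)(-3)]ᵀ
= [7.7781, 3.5355]ᵀ
Result: (7.7781, 3.5355)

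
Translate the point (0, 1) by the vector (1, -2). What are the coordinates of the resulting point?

Translation by (1, -2) (homogeneous matrix [[1, 0, 1], [0, 1, -2], [0, 0, 1]]):
x' = 0 + 1 = 1
y' = 1 + -2 = -1
Result: (1, -1)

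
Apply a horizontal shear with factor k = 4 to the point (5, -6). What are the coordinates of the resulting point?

Shear matrix for horizontal shear with factor k = 4:
[[1, 4], [0, 1]]
Result: (5, -6) → (-19, -6)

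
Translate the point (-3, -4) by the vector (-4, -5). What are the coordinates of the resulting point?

Translation by (-4, -5) (homogeneous matrix [[1, 0, -4], [0, 1, -5], [0, 0, 1]]):
x' = -3 + -4 = -7
y' = -4 + -5 = -9
Result: (-7, -9)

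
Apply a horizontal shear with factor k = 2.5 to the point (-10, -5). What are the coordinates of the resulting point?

Shear matrix for horizontal shear with factor k = 2.5:
[[1, 2.50], [0, 1]]
Result: (-10, -5) → (-22.5, -5)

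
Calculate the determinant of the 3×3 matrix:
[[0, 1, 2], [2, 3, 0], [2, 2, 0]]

Expansion along first row:
det = 0·det([[3,0],[2,0]]) - 1·det([[2,0],[2,0]]) + 2·det([[2,3],[2,2]])
    = 0·(3·0 - 0·2) - 1·(2·0 - 0·2) + 2·(2·2 - 3·2)
    = 0·0 - 1·0 + 2·-2
    = 0 + 0 + -4 = -4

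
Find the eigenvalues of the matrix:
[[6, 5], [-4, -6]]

Characteristic equation: det(A - λI) = 0
λ² - (trace)λ + (det) = 0
trace = 6 + -6 = 0, det = (6)(-6) - (5)(-4) = -16
λ² - (0)λ + (-16) = 0
λ = (0 ± √((0)² - 4·(-16))) / 2 = (0 ± √64) / 2
Solving: λ = -4, 4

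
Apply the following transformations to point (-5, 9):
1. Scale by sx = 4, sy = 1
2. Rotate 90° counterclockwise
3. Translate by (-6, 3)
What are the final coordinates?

Step 1: Scale → (-20, 9)
Step 2: Rotate 90° → (-9, -20)
Step 3: Translate → (-15, -17)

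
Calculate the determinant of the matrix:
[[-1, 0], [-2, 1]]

For a 2×2 matrix [[a, b], [c, d]], det = ad - bc
det = (-1)(1) - (0)(-2) = -1 - 0 = -1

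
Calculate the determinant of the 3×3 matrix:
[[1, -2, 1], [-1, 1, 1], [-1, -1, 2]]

Expansion along first row:
det = 1·det([[1,1],[-1,2]]) - -2·det([[-1,1],[-1,2]]) + 1·det([[-1,1],[-1,-1]])
    = 1·(1·2 - 1·-1) - -2·(-1·2 - 1·-1) + 1·(-1·-1 - 1·-1)
    = 1·3 - -2·-1 + 1·2
    = 3 + -2 + 2 = 3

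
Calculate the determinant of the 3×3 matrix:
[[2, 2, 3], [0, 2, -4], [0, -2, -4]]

Expansion along first row:
det = 2·det([[2,-4],[-2,-4]]) - 2·det([[0,-4],[0,-4]]) + 3·det([[0,2],[0,-2]])
    = 2·(2·-4 - -4·-2) - 2·(0·-4 - -4·0) + 3·(0·-2 - 2·0)
    = 2·-16 - 2·0 + 3·0
    = -32 + 0 + 0 = -32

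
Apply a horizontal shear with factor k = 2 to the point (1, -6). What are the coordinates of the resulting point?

Shear matrix for horizontal shear with factor k = 2:
[[1, 2], [0, 1]]
Result: (1, -6) → (-11, -6)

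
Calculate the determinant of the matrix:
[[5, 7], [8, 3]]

For a 2×2 matrix [[a, b], [c, d]], det = ad - bc
det = (5)(3) - (7)(8) = 15 - 56 = -41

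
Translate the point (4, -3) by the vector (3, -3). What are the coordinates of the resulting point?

Translation by (3, -3) (homogeneous matrix [[1, 0, 3], [0, 1, -3], [0, 0, 1]]):
x' = 4 + 3 = 7
y' = -3 + -3 = -6
Result: (7, -6)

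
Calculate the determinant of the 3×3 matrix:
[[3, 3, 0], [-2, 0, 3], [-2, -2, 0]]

Expansion along first row:
det = 3·det([[0,3],[-2,0]]) - 3·det([[-2,3],[-2,0]]) + 0·det([[-2,0],[-2,-2]])
    = 3·(0·0 - 3·-2) - 3·(-2·0 - 3·-2) + 0·(-2·-2 - 0·-2)
    = 3·6 - 3·6 + 0·4
    = 18 + -18 + 0 = 0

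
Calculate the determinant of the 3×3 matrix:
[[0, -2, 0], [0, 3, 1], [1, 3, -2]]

Expansion along first row:
det = 0·det([[3,1],[3,-2]]) - -2·det([[0,1],[1,-2]]) + 0·det([[0,3],[1,3]])
    = 0·(3·-2 - 1·3) - -2·(0·-2 - 1·1) + 0·(0·3 - 3·1)
    = 0·-9 - -2·-1 + 0·-3
    = 0 + -2 + 0 = -2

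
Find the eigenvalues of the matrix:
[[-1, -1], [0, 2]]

Characteristic equation: det(A - λI) = 0
λ² - (trace)λ + (det) = 0
trace = -1 + 2 = 1, det = (-1)(2) - (-1)(0) = -2
λ² - (1)λ + (-2) = 0
λ = (1 ± √((1)² - 4·(-2))) / 2 = (1 ± √9) / 2
Solving: λ = -1, 2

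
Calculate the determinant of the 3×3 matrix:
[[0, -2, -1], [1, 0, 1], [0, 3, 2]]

Expansion along first row:
det = 0·det([[0,1],[3,2]]) - -2·det([[1,1],[0,2]]) + -1·det([[1,0],[0,3]])
    = 0·(0·2 - 1·3) - -2·(1·2 - 1·0) + -1·(1·3 - 0·0)
    = 0·-3 - -2·2 + -1·3
    = 0 + 4 + -3 = 1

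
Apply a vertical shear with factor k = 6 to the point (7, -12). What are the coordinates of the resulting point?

Shear matrix for vertical shear with factor k = 6:
[[1, 0], [6, 1]]
Result: (7, -12) → (7, 30)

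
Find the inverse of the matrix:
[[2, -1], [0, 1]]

For [[a,b],[c,d]], inverse = (1/det)·[[d,-b],[-c,a]]
det = (2)(1) - (-1)(0) = 2 - 0 = 2
Inverse = (1/2)·[[1, 1], [0, 2]]
= [[1/2, 1/2], [0, 1]]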